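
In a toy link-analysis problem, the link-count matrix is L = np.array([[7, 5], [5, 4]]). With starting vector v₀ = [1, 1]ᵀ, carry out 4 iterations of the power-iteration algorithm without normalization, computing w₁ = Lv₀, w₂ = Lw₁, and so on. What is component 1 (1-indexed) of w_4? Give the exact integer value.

w1 = Lv₀ = (12, 9)
w2 = Lw1 = (129, 96)
w3 = Lw2 = (1383, 1029)
w4 = Lw3 = (14826, 11031)
The requested component of w4 is 14826.

14826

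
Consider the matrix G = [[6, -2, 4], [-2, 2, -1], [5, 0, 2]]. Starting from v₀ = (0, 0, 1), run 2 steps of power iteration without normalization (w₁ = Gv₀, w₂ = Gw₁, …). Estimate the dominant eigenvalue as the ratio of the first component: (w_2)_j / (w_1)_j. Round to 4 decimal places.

w1 = Gv₀ = (4, -1, 2)
w2 = Gw1 = (34, -12, 24)
Ratio at component: 34 / 4 = 8.5000

8.5000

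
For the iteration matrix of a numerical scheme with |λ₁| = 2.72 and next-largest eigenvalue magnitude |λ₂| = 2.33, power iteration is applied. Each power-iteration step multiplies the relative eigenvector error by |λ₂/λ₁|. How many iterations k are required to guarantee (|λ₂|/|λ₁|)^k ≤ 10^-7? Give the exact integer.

|λ₂/λ₁| = 2.33/2.72 = 0.85662
Need k ≥ ln(10^-7) / ln(0.85662) = -16.1181 / -0.1548 ≈ 104.147
Smallest integer k satisfying the bound: 105

105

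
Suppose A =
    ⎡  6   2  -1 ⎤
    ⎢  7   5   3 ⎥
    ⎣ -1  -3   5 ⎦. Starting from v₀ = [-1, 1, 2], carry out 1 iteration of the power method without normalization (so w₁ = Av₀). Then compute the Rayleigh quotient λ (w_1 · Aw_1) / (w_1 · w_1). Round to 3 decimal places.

w1 = Av₀ = (-6, 4, 8)
Aw1 = (-36, 2, 34)
w1·Aw1 = (-6)·(-36) + 4·2 + 8·34 = 496; w1·w1 = (-6)·(-6) + 4·4 + 8·8 = 116
λ ≈ 496/116 = 4.276

λ ≈ 4.276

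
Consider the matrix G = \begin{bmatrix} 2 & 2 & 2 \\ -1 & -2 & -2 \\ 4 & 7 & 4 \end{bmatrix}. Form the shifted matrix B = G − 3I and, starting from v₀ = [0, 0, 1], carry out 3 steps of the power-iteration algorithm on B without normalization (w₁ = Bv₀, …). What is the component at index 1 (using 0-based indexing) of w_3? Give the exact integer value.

-16

B = G − 3I has rows (-1, 2, 2); (-1, -5, -2); (4, 7, 1)
w1 = Bv₀ = ((-1)·0 + 2·0 + 2·1; (-1)·0 + (-5)·0 + (-2)·1; 4·0 + 7·0 + 1·1) = (2, -2, 1)
w2 = Bw1 = ((-1)·2 + 2·(-2) + 2·1; (-1)·2 + (-5)·(-2) + (-2)·1; 4·2 + 7·(-2) + 1·1) = (-4, 6, -5)
w3 = Bw2 = (6, -16, 21)
Requested component of w3: -16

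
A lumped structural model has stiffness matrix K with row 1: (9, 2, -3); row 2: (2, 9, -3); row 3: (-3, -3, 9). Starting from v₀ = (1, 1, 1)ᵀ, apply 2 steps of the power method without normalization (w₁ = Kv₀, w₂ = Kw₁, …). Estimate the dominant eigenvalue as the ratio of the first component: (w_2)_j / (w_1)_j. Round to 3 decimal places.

w1 = Kv₀ = (9·1 + 2·1 + (-3)·1; 2·1 + 9·1 + (-3)·1; (-3)·1 + (-3)·1 + 9·1) = (8, 8, 3)
w2 = Kw1 = (9·8 + 2·8 + (-3)·3; 2·8 + 9·8 + (-3)·3; (-3)·8 + (-3)·8 + 9·3) = (79, 79, -21)
Ratio at component: 79 / 8 = 9.875

λ ≈ 9.875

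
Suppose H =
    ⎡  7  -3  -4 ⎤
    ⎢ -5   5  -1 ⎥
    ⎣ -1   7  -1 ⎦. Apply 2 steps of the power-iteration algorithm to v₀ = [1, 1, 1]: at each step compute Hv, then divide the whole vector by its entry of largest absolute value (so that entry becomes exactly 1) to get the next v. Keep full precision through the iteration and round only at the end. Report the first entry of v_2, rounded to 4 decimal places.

Hv0 = (0.00000, -1.00000, 5.00000); divide by 5.00000 → v1 = (0.00000, -0.20000, 1.00000)
Hv1 = (-3.40000, -2.00000, -2.40000); divide by -3.40000 → v2 = (1.00000, 0.58824, 0.70588)
Requested entry of v2: -17/-17 = 1.0000

1.0000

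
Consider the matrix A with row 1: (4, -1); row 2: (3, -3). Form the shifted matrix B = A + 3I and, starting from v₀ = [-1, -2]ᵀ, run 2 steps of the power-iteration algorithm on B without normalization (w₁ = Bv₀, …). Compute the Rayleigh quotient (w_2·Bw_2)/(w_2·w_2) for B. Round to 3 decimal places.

6.508

B = A + 3I has rows (7, -1); (3, 0)
w1 = Bv₀ = (-5, -3)
w2 = Bw1 = (-32, -15)
Bw2 = (-209, -96)
w2·Bw2 = 8128; w2·w2 = 1249; μ ≈ 8128/1249 = 6.508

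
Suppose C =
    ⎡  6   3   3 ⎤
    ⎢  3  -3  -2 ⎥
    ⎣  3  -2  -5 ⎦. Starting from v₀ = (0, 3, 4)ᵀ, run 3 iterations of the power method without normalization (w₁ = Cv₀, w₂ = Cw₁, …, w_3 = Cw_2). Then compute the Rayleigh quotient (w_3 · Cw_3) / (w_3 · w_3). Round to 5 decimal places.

w1 = Cv₀ = (6·0 + 3·3 + 3·4; 3·0 + (-3)·3 + (-2)·4; 3·0 + (-2)·3 + (-5)·4) = (21, -17, -26)
w2 = Cw1 = (6·21 + 3·(-17) + 3·(-26); 3·21 + (-3)·(-17) + (-2)·(-26); 3·21 + (-2)·(-17) + (-5)·(-26)) = (-3, 166, 227)
w3 = Cw2 = (1161, -961, -1476)
Cw3 = (-345, 9318, 12785)
w3·Cw3 = 1161·(-345) + (-961)·9318 + (-1476)·12785 = -28225803; w3·w3 = 1161·1161 + (-961)·(-961) + (-1476)·(-1476) = 4450018
λ ≈ -28225803/4450018 = -6.34285

λ ≈ -6.34285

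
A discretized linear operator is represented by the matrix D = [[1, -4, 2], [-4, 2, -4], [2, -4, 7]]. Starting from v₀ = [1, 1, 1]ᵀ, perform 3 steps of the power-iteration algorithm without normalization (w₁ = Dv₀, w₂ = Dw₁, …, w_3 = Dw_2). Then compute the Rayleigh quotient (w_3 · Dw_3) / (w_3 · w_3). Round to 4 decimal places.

λ ≈ 10.6858

w1 = Dv₀ = (1·1 + (-4)·1 + 2·1; (-4)·1 + 2·1 + (-4)·1; 2·1 + (-4)·1 + 7·1) = (-1, -6, 5)
w2 = Dw1 = (1·(-1) + (-4)·(-6) + 2·5; (-4)·(-1) + 2·(-6) + (-4)·5; 2·(-1) + (-4)·(-6) + 7·5) = (33, -28, 57)
w3 = Dw2 = (259, -416, 577)
Dw3 = (3077, -4176, 6221)
w3·Dw3 = 259·3077 + (-416)·(-4176) + 577·6221 = 6123676; w3·w3 = 259·259 + (-416)·(-416) + 577·577 = 573066
λ ≈ 6123676/573066 = 10.6858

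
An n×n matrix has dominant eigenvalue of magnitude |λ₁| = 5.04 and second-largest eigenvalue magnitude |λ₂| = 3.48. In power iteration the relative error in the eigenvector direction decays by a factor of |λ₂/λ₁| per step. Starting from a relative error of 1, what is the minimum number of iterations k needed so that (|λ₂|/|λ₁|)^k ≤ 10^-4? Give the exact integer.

25

|λ₂/λ₁| = 3.48/5.04 = 0.69048
Need k ≥ ln(10^-4) / ln(0.69048) = -9.2103 / -0.3704 ≈ 24.868
Smallest integer k satisfying the bound: 25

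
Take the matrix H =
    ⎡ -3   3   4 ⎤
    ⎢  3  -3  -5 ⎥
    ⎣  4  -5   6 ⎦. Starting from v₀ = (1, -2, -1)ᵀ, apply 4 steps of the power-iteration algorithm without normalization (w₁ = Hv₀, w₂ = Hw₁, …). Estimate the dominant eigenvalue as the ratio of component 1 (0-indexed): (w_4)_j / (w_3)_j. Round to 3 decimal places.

w1 = Hv₀ = (-13, 14, 8)
w2 = Hw1 = (113, -121, -74)
w3 = Hw2 = (-998, 1072, 613)
w4 = Hw3 = (8662, -9275, -5674)
Ratio at component: -9275 / 1072 = -8.652

-8.652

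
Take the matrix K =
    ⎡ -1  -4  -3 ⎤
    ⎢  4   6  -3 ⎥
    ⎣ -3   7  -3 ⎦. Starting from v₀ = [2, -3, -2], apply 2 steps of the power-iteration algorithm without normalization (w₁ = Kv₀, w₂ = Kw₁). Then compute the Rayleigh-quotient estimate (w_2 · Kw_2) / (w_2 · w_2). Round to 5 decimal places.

λ ≈ 3.98291

w1 = Kv₀ = (16, -4, -21)
w2 = Kw1 = (63, 103, -13)
Kw2 = (-436, 909, 571)
w2·Kw2 = 63·(-436) + 103·909 + (-13)·571 = 58736; w2·w2 = 63·63 + 103·103 + (-13)·(-13) = 14747
λ ≈ 58736/14747 = 3.98291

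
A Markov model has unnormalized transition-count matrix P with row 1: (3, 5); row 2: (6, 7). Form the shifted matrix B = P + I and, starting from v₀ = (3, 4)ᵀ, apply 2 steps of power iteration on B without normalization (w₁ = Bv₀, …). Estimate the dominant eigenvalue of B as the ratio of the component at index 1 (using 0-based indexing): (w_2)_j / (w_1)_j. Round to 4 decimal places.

μ ≈ 11.8400

B = P + I has rows (4, 5); (6, 8)
w1 = Bv₀ = (4·3 + 5·4; 6·3 + 8·4) = (32, 50)
w2 = Bw1 = (4·32 + 5·50; 6·32 + 8·50) = (378, 592)
Ratio: 592/50 = 11.8400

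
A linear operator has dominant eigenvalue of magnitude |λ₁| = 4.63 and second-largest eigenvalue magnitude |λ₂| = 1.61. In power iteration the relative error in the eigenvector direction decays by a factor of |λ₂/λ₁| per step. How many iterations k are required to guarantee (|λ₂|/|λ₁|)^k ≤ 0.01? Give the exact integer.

5

|λ₂/λ₁| = 1.61/4.63 = 0.34773
Need k ≥ ln(0.01) / ln(0.34773) = -4.6052 / -1.0563 ≈ 4.360
Smallest integer k satisfying the bound: 5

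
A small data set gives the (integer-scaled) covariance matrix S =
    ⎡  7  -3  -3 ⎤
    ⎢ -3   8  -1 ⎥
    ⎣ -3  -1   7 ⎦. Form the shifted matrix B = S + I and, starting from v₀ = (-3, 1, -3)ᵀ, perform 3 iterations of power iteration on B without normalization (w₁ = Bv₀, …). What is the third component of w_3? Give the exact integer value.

B = S + I has rows (8, -3, -3); (-3, 9, -1); (-3, -1, 8)
w1 = Bv₀ = (8·(-3) + (-3)·1 + (-3)·(-3); (-3)·(-3) + 9·1 + (-1)·(-3); (-3)·(-3) + (-1)·1 + 8·(-3)) = (-18, 21, -16)
w2 = Bw1 = (8·(-18) + (-3)·21 + (-3)·(-16); (-3)·(-18) + 9·21 + (-1)·(-16); (-3)·(-18) + (-1)·21 + 8·(-16)) = (-159, 259, -95)
w3 = Bw2 = (-1764, 2903, -542)
Requested component of w3: -542

-542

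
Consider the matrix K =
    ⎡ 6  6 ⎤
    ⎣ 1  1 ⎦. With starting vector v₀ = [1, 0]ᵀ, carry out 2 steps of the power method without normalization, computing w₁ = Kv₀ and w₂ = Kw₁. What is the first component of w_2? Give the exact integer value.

42

w1 = Kv₀ = (6, 1)
w2 = Kw1 = (42, 7)
The requested component of w2 is 42.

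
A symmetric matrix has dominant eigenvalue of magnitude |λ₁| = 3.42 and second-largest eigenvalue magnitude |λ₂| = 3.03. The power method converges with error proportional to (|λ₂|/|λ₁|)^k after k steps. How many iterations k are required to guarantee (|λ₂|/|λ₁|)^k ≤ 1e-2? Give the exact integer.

39

|λ₂/λ₁| = 3.03/3.42 = 0.88596
Need k ≥ ln(1e-2) / ln(0.88596) = -4.6052 / -0.1211 ≈ 38.035
Smallest integer k satisfying the bound: 39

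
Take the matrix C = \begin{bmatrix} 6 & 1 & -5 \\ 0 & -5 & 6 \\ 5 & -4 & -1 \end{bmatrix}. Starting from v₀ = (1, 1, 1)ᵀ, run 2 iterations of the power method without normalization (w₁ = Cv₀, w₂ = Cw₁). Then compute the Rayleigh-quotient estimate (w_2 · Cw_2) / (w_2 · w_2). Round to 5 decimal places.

λ ≈ 3.16522

w1 = Cv₀ = (2, 1, 0)
w2 = Cw1 = (13, -5, 6)
Cw2 = (43, 61, 79)
w2·Cw2 = 13·43 + (-5)·61 + 6·79 = 728; w2·w2 = 13·13 + (-5)·(-5) + 6·6 = 230
λ ≈ 728/230 = 3.16522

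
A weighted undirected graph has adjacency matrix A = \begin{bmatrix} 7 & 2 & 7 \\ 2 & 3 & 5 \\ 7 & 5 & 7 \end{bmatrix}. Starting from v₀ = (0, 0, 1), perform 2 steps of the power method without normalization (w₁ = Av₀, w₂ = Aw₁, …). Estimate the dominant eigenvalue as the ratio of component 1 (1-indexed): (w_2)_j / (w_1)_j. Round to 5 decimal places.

w1 = Av₀ = (7·0 + 2·0 + 7·1; 2·0 + 3·0 + 5·1; 7·0 + 5·0 + 7·1) = (7, 5, 7)
w2 = Aw1 = (7·7 + 2·5 + 7·7; 2·7 + 3·5 + 5·7; 7·7 + 5·5 + 7·7) = (108, 64, 123)
Ratio at component: 108 / 7 = 15.42857

15.42857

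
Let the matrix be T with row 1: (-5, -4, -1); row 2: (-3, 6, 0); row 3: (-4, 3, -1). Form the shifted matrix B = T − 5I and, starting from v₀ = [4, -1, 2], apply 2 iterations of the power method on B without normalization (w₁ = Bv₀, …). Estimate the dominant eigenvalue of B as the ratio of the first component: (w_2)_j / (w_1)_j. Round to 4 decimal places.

B = T − 5I has rows (-10, -4, -1); (-3, 1, 0); (-4, 3, -6)
w1 = Bv₀ = ((-10)·4 + (-4)·(-1) + (-1)·2; (-3)·4 + 1·(-1) + 0·2; (-4)·4 + 3·(-1) + (-6)·2) = (-38, -13, -31)
w2 = Bw1 = ((-10)·(-38) + (-4)·(-13) + (-1)·(-31); (-3)·(-38) + 1·(-13) + 0·(-31); (-4)·(-38) + 3·(-13) + (-6)·(-31)) = (463, 101, 299)
Ratio: 463/-38 = -12.1842

-12.1842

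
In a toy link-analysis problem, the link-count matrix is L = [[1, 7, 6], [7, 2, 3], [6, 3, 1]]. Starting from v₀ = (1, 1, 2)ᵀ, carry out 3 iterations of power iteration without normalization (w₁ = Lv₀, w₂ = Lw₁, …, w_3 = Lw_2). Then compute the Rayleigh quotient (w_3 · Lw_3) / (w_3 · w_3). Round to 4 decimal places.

w1 = Lv₀ = (20, 15, 11)
w2 = Lw1 = (191, 203, 176)
w3 = Lw2 = (2668, 2271, 1931)
Lw3 = (30151, 29011, 24752)
w3·Lw3 = 2668·30151 + 2271·29011 + 1931·24752 = 194122961; w3·w3 = 2668·2668 + 2271·2271 + 1931·1931 = 16004426
λ ≈ 194122961/16004426 = 12.1293

12.1293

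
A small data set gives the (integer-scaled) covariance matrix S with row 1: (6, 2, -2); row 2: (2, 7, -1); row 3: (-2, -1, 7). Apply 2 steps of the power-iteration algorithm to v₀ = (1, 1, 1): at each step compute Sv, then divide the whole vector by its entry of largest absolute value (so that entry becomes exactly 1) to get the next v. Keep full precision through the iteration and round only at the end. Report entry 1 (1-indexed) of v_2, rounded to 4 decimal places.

0.6875

Sv0 = (6.00000, 8.00000, 4.00000); divide by 8.00000 → v1 = (0.75000, 1.00000, 0.50000)
Sv1 = (5.50000, 8.00000, 1.00000); divide by 8.00000 → v2 = (0.68750, 1.00000, 0.12500)
Requested entry of v2: 44/64 = 0.6875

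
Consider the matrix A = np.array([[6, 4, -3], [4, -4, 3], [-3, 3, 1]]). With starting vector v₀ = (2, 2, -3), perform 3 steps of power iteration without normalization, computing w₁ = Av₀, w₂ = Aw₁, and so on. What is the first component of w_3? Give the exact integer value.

w1 = Av₀ = (6·2 + 4·2 + (-3)·(-3); 4·2 + (-4)·2 + 3·(-3); (-3)·2 + 3·2 + 1·(-3)) = (29, -9, -3)
w2 = Aw1 = (6·29 + 4·(-9) + (-3)·(-3); 4·29 + (-4)·(-9) + 3·(-3); (-3)·29 + 3·(-9) + 1·(-3)) = (147, 143, -117)
w3 = Aw2 = (1805, -335, -129)
The requested component of w3 is 1805.

1805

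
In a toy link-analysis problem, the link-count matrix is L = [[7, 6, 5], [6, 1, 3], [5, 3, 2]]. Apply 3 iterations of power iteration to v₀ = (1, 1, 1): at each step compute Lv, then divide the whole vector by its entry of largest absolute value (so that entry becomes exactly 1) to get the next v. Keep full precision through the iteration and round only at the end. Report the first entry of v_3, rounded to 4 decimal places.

Lv0 = (18.00000, 10.00000, 10.00000); divide by 18.00000 → v1 = (1.00000, 0.55556, 0.55556)
Lv1 = (13.11111, 8.22222, 7.77778); divide by 13.11111 → v2 = (1.00000, 0.62712, 0.59322)
Lv2 = (13.72881, 8.40678, 8.06780); divide by 13.72881 → v3 = (1.00000, 0.61235, 0.58765)
Requested entry of v3: 3240/3240 = 1.0000

1.0000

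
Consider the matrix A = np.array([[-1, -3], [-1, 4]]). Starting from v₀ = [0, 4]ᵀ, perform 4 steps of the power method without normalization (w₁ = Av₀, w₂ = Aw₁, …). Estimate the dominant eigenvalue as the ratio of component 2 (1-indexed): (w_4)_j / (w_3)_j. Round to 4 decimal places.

4.5647

w1 = Av₀ = (-12, 16)
w2 = Aw1 = (-36, 76)
w3 = Aw2 = (-192, 340)
w4 = Aw3 = (-828, 1552)
Ratio at component: 1552 / 340 = 4.5647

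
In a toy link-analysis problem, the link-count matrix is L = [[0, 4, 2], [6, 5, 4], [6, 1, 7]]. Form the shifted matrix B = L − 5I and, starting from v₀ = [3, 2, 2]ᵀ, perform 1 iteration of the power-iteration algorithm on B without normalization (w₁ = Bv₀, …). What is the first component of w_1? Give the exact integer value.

-3

B = L − 5I has rows (-5, 4, 2); (6, 0, 4); (6, 1, 2)
w1 = Bv₀ = (-3, 26, 24)
Requested component of w1: -3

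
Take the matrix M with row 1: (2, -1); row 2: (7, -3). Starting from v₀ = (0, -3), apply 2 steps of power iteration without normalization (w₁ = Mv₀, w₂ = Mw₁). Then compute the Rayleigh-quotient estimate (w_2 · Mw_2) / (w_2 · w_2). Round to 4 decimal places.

w1 = Mv₀ = (2·0 + (-1)·(-3); 7·0 + (-3)·(-3)) = (3, 9)
w2 = Mw1 = (2·3 + (-1)·9; 7·3 + (-3)·9) = (-3, -6)
Mw2 = (0, -3)
w2·Mw2 = (-3)·0 + (-6)·(-3) = 18; w2·w2 = (-3)·(-3) + (-6)·(-6) = 45
λ ≈ 18/45 = 0.4000

λ ≈ 0.4000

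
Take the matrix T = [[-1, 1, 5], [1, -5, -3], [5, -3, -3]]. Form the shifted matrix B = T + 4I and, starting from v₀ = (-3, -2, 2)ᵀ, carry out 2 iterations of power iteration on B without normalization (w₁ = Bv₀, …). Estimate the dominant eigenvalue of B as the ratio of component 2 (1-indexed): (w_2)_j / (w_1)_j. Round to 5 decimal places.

B = T + 4I has rows (3, 1, 5); (1, -1, -3); (5, -3, 1)
w1 = Bv₀ = (-1, -7, -7)
w2 = Bw1 = (-45, 27, 9)
Ratio: 27/-7 = -3.85714

μ ≈ -3.85714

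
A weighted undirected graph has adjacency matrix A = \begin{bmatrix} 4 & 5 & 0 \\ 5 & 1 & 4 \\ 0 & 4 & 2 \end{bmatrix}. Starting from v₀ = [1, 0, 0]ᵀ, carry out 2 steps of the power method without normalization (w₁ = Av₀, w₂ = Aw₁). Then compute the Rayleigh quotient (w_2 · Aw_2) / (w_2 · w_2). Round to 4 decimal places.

8.2775

w1 = Av₀ = (4, 5, 0)
w2 = Aw1 = (41, 25, 20)
Aw2 = (289, 310, 140)
w2·Aw2 = 41·289 + 25·310 + 20·140 = 22399; w2·w2 = 41·41 + 25·25 + 20·20 = 2706
λ ≈ 22399/2706 = 8.2775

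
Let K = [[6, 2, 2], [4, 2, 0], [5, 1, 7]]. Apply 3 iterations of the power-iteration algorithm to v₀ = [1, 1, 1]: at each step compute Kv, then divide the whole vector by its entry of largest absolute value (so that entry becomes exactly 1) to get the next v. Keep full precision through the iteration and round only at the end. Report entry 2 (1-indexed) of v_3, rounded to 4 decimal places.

0.3157

Kv0 = (10.00000, 6.00000, 13.00000); divide by 13.00000 → v1 = (0.76923, 0.46154, 1.00000)
Kv1 = (7.53846, 4.00000, 11.30769); divide by 11.30769 → v2 = (0.66667, 0.35374, 1.00000)
Kv2 = (6.70748, 3.37415, 10.68707); divide by 10.68707 → v3 = (0.62763, 0.31572, 1.00000)
Requested entry of v3: 496/1571 = 0.3157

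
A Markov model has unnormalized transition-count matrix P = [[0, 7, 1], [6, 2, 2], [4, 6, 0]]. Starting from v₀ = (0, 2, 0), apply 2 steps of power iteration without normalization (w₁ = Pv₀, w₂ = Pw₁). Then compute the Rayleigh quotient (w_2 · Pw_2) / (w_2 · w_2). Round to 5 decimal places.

w1 = Pv₀ = (0·0 + 7·2 + 1·0; 6·0 + 2·2 + 2·0; 4·0 + 6·2 + 0·0) = (14, 4, 12)
w2 = Pw1 = (0·14 + 7·4 + 1·12; 6·14 + 2·4 + 2·12; 4·14 + 6·4 + 0·12) = (40, 116, 80)
Pw2 = (892, 632, 856)
w2·Pw2 = 40·892 + 116·632 + 80·856 = 177472; w2·w2 = 40·40 + 116·116 + 80·80 = 21456
λ ≈ 177472/21456 = 8.27144

8.27144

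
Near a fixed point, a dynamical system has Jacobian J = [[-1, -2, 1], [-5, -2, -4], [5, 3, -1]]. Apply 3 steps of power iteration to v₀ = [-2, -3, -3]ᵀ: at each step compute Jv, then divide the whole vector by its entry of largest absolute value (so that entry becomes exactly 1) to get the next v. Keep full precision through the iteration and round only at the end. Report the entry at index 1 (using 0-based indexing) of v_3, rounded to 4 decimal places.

Jv0 = (5.00000, 28.00000, -16.00000); divide by 28.00000 → v1 = (0.17857, 1.00000, -0.57143)
Jv1 = (-2.75000, -0.60714, 4.46429); divide by 4.46429 → v2 = (-0.61600, -0.13600, 1.00000)
Jv2 = (1.88800, -0.64800, -4.48800); divide by -4.48800 → v3 = (-0.42068, 0.14439, 1.00000)
Requested entry of v3: -81/-561 = 0.1444

0.1444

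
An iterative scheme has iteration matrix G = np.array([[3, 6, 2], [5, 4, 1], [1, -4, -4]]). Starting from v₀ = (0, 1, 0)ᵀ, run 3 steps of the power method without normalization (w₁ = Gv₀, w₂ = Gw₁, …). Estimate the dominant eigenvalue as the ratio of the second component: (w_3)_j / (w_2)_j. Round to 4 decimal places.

8.1905

w1 = Gv₀ = (6, 4, -4)
w2 = Gw1 = (34, 42, 6)
w3 = Gw2 = (366, 344, -158)
Ratio at component: 344 / 42 = 8.1905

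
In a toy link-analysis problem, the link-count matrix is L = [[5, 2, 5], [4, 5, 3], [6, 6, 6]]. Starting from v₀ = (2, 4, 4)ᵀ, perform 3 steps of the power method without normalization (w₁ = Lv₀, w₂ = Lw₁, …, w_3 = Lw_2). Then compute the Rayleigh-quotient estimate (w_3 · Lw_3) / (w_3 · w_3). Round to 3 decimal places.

14.023

w1 = Lv₀ = (5·2 + 2·4 + 5·4; 4·2 + 5·4 + 3·4; 6·2 + 6·4 + 6·4) = (38, 40, 60)
w2 = Lw1 = (5·38 + 2·40 + 5·60; 4·38 + 5·40 + 3·60; 6·38 + 6·40 + 6·60) = (570, 532, 828)
w3 = Lw2 = (8054, 7424, 11580)
Lw3 = (113018, 104076, 162348)
w3·Lw3 = 8054·113018 + 7424·104076 + 11580·162348 = 3562897036; w3·w3 = 8054·8054 + 7424·7424 + 11580·11580 = 254079092
λ ≈ 3562897036/254079092 = 14.023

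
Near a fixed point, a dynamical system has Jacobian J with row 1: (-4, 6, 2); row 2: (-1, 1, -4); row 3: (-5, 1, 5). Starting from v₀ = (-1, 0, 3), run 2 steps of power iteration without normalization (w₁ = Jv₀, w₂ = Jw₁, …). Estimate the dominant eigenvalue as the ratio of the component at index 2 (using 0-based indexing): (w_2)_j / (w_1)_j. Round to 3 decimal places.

w1 = Jv₀ = ((-4)·(-1) + 6·0 + 2·3; (-1)·(-1) + 1·0 + (-4)·3; (-5)·(-1) + 1·0 + 5·3) = (10, -11, 20)
w2 = Jw1 = ((-4)·10 + 6·(-11) + 2·20; (-1)·10 + 1·(-11) + (-4)·20; (-5)·10 + 1·(-11) + 5·20) = (-66, -101, 39)
Ratio at component: 39 / 20 = 1.950

1.950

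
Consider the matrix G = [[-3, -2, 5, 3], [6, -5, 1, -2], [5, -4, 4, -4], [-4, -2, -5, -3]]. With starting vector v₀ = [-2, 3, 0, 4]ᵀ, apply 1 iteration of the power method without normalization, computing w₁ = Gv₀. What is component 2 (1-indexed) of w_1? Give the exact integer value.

w1 = Gv₀ = ((-3)·(-2) + (-2)·3 + 5·0 + 3·4; 6·(-2) + (-5)·3 + 1·0 + (-2)·4; 5·(-2) + (-4)·3 + 4·0 + (-4)·4; (-4)·(-2) + (-2)·3 + (-5)·0 + (-3)·4) = (12, -35, -38, -10)
The requested component of w1 is -35.

-35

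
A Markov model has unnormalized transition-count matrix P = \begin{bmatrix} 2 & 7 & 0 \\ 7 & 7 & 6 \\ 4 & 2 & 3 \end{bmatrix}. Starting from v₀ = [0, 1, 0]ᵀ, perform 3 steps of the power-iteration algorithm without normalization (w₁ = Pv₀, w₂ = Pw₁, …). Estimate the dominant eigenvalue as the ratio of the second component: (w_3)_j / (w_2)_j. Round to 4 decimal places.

λ ≈ 13.6273

w1 = Pv₀ = (7, 7, 2)
w2 = Pw1 = (63, 110, 48)
w3 = Pw2 = (896, 1499, 616)
Ratio at component: 1499 / 110 = 13.6273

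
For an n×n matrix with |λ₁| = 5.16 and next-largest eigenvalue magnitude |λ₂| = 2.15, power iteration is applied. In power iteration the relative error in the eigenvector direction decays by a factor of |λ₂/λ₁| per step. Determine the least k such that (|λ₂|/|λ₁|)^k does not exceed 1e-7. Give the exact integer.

19

|λ₂/λ₁| = 2.15/5.16 = 0.41667
Need k ≥ ln(1e-7) / ln(0.41667) = -16.1181 / -0.8755 ≈ 18.411
Smallest integer k satisfying the bound: 19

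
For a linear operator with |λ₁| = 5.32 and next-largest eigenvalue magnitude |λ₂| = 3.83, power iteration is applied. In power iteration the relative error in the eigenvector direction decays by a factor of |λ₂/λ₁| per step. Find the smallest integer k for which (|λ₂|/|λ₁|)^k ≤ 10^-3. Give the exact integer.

22

|λ₂/λ₁| = 3.83/5.32 = 0.71992
Need k ≥ ln(10^-3) / ln(0.71992) = -6.9078 / -0.3286 ≈ 21.021
Smallest integer k satisfying the bound: 22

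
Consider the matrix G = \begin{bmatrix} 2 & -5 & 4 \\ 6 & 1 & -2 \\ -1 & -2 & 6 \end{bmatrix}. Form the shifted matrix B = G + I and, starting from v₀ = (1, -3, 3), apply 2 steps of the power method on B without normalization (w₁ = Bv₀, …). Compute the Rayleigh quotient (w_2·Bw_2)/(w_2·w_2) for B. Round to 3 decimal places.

4.704

B = G + I has rows (3, -5, 4); (6, 2, -2); (-1, -2, 7)
w1 = Bv₀ = (30, -6, 26)
w2 = Bw1 = (224, 116, 164)
Bw2 = (748, 1248, 692)
w2·Bw2 = 425808; w2·w2 = 90528; μ ≈ 425808/90528 = 4.704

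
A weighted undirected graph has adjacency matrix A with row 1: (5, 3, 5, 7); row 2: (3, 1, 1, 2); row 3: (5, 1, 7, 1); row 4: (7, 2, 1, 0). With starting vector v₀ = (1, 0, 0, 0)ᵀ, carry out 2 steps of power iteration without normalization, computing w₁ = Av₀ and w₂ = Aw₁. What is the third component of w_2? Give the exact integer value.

w1 = Av₀ = (5, 3, 5, 7)
w2 = Aw1 = (108, 37, 70, 46)
The requested component of w2 is 70.

70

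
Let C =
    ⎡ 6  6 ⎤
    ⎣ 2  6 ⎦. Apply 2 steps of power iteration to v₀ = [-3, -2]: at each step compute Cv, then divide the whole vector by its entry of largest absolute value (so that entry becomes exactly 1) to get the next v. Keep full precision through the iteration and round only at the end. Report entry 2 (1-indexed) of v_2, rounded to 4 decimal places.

Cv0 = (-30.00000, -18.00000); divide by -30.00000 → v1 = (1.00000, 0.60000)
Cv1 = (9.60000, 5.60000); divide by 9.60000 → v2 = (1.00000, 0.58333)
Requested entry of v2: -168/-288 = 0.5833

0.5833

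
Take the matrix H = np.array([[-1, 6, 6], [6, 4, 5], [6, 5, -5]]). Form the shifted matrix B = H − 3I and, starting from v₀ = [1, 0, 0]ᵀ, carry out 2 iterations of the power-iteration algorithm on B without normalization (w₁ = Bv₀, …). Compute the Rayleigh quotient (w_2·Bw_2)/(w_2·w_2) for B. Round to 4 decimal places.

B = H − 3I has rows (-4, 6, 6); (6, 1, 5); (6, 5, -8)
w1 = Bv₀ = ((-4)·1 + 6·0 + 6·0; 6·1 + 1·0 + 5·0; 6·1 + 5·0 + (-8)·0) = (-4, 6, 6)
w2 = Bw1 = ((-4)·(-4) + 6·6 + 6·6; 6·(-4) + 1·6 + 5·6; 6·(-4) + 5·6 + (-8)·6) = (88, 12, -42)
Bw2 = (-532, 330, 924)
w2·Bw2 = -81664; w2·w2 = 9652; μ ≈ -81664/9652 = -8.4608

-8.4608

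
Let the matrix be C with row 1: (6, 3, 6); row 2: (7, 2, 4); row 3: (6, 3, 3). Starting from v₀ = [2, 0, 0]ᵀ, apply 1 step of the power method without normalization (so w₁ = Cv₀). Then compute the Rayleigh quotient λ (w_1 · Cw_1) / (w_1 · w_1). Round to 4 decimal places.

12.9587

w1 = Cv₀ = (6·2 + 3·0 + 6·0; 7·2 + 2·0 + 4·0; 6·2 + 3·0 + 3·0) = (12, 14, 12)
Cw1 = (186, 160, 150)
w1·Cw1 = 12·186 + 14·160 + 12·150 = 6272; w1·w1 = 12·12 + 14·14 + 12·12 = 484
λ ≈ 6272/484 = 12.9587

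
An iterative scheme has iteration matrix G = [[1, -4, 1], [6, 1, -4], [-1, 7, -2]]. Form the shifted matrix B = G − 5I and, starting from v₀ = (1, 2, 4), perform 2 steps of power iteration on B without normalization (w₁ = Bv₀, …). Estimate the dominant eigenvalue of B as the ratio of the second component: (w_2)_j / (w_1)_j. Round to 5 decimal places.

μ ≈ -4.66667

B = G − 5I has rows (-4, -4, 1); (6, -4, -4); (-1, 7, -7)
w1 = Bv₀ = (-8, -18, -15)
w2 = Bw1 = (89, 84, -13)
Ratio: 84/-18 = -4.66667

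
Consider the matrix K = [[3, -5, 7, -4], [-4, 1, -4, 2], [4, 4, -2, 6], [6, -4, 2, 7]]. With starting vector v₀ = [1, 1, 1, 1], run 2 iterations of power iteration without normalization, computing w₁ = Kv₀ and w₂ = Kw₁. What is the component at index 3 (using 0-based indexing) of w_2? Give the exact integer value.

w1 = Kv₀ = (3·1 + (-5)·1 + 7·1 + (-4)·1; (-4)·1 + 1·1 + (-4)·1 + 2·1; 4·1 + 4·1 + (-2)·1 + 6·1; 6·1 + (-4)·1 + 2·1 + 7·1) = (1, -5, 12, 11)
w2 = Kw1 = (3·1 + (-5)·(-5) + 7·12 + (-4)·11; (-4)·1 + 1·(-5) + (-4)·12 + 2·11; 4·1 + 4·(-5) + (-2)·12 + 6·11; 6·1 + (-4)·(-5) + 2·12 + 7·11) = (68, -35, 26, 127)
The requested component of w2 is 127.

127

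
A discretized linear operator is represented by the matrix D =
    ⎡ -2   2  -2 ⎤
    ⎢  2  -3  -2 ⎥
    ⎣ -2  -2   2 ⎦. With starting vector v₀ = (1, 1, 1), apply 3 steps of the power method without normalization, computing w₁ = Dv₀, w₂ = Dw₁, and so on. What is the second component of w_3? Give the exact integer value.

-35

w1 = Dv₀ = ((-2)·1 + 2·1 + (-2)·1; 2·1 + (-3)·1 + (-2)·1; (-2)·1 + (-2)·1 + 2·1) = (-2, -3, -2)
w2 = Dw1 = ((-2)·(-2) + 2·(-3) + (-2)·(-2); 2·(-2) + (-3)·(-3) + (-2)·(-2); (-2)·(-2) + (-2)·(-3) + 2·(-2)) = (2, 9, 6)
w3 = Dw2 = (2, -35, -10)
The requested component of w3 is -35.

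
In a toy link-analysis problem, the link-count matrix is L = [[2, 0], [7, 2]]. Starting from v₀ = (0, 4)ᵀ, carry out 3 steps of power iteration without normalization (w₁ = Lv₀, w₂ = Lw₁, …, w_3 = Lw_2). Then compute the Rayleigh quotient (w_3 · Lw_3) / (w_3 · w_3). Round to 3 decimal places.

w1 = Lv₀ = (2·0 + 0·4; 7·0 + 2·4) = (0, 8)
w2 = Lw1 = (2·0 + 0·8; 7·0 + 2·8) = (0, 16)
w3 = Lw2 = (0, 32)
Lw3 = (0, 64)
w3·Lw3 = 0·0 + 32·64 = 2048; w3·w3 = 0·0 + 32·32 = 1024
λ ≈ 2048/1024 = 2.000

2.000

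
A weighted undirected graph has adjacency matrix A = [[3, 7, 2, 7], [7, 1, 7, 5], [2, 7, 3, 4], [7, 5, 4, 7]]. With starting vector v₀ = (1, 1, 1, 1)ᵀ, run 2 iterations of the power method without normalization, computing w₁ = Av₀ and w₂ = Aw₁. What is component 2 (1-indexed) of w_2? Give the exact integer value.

w1 = Av₀ = (19, 20, 16, 23)
w2 = Aw1 = (390, 380, 318, 458)
The requested component of w2 is 380.

380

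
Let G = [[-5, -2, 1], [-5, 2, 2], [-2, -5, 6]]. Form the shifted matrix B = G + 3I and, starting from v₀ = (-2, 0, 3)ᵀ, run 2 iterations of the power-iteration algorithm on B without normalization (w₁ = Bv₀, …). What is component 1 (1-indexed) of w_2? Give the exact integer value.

B = G + 3I has rows (-2, -2, 1); (-5, 5, 2); (-2, -5, 9)
w1 = Bv₀ = (7, 16, 31)
w2 = Bw1 = (-15, 107, 185)
Requested component of w2: -15

-15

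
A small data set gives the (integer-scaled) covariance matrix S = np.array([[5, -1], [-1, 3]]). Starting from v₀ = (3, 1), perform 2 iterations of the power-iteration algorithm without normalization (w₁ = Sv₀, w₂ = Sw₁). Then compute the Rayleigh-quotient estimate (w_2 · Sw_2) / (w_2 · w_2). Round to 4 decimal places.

λ ≈ 5.3077

w1 = Sv₀ = (5·3 + (-1)·1; (-1)·3 + 3·1) = (14, 0)
w2 = Sw1 = (5·14 + (-1)·0; (-1)·14 + 3·0) = (70, -14)
Sw2 = (364, -112)
w2·Sw2 = 70·364 + (-14)·(-112) = 27048; w2·w2 = 70·70 + (-14)·(-14) = 5096
λ ≈ 27048/5096 = 5.3077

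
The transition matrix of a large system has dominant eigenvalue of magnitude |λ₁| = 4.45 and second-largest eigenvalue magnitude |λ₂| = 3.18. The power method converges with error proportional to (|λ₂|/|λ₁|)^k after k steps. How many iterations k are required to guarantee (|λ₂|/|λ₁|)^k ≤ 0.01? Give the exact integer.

|λ₂/λ₁| = 3.18/4.45 = 0.71461
Need k ≥ ln(0.01) / ln(0.71461) = -4.6052 / -0.3360 ≈ 13.705
Smallest integer k satisfying the bound: 14

14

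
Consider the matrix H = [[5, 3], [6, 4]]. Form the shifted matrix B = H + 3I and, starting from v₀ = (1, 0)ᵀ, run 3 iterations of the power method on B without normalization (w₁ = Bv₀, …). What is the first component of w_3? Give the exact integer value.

B = H + 3I has rows (8, 3); (6, 7)
w1 = Bv₀ = (8·1 + 3·0; 6·1 + 7·0) = (8, 6)
w2 = Bw1 = (8·8 + 3·6; 6·8 + 7·6) = (82, 90)
w3 = Bw2 = (926, 1122)
Requested component of w3: 926

926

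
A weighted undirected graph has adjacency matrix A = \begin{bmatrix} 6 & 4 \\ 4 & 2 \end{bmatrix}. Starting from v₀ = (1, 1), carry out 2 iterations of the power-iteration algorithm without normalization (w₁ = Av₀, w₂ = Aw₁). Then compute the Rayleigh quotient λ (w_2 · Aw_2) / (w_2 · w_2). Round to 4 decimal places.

8.4721

w1 = Av₀ = (10, 6)
w2 = Aw1 = (84, 52)
Aw2 = (712, 440)
w2·Aw2 = 84·712 + 52·440 = 82688; w2·w2 = 84·84 + 52·52 = 9760
λ ≈ 82688/9760 = 8.4721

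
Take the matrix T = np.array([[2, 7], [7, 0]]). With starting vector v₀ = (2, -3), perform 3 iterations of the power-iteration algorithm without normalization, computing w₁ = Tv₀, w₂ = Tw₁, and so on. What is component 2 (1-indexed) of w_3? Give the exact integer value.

448

w1 = Tv₀ = (2·2 + 7·(-3); 7·2 + 0·(-3)) = (-17, 14)
w2 = Tw1 = (2·(-17) + 7·14; 7·(-17) + 0·14) = (64, -119)
w3 = Tw2 = (-705, 448)
The requested component of w3 is 448.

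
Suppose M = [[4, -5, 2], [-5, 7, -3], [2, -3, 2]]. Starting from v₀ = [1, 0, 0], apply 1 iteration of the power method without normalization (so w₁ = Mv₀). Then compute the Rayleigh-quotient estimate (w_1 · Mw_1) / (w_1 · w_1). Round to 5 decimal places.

w1 = Mv₀ = (4·1 + (-5)·0 + 2·0; (-5)·1 + 7·0 + (-3)·0; 2·1 + (-3)·0 + 2·0) = (4, -5, 2)
Mw1 = (45, -61, 27)
w1·Mw1 = 4·45 + (-5)·(-61) + 2·27 = 539; w1·w1 = 4·4 + (-5)·(-5) + 2·2 = 45
λ ≈ 539/45 = 11.97778

11.97778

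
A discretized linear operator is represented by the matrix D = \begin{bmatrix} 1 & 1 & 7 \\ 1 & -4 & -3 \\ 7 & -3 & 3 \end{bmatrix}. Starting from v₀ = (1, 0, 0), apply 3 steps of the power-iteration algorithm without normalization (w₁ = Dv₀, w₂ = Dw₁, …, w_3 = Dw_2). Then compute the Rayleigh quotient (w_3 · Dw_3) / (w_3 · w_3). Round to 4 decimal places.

w1 = Dv₀ = (1·1 + 1·0 + 7·0; 1·1 + (-4)·0 + (-3)·0; 7·1 + (-3)·0 + 3·0) = (1, 1, 7)
w2 = Dw1 = (1·1 + 1·1 + 7·7; 1·1 + (-4)·1 + (-3)·7; 7·1 + (-3)·1 + 3·7) = (51, -24, 25)
w3 = Dw2 = (202, 72, 504)
Dw3 = (3802, -1598, 2710)
w3·Dw3 = 202·3802 + 72·(-1598) + 504·2710 = 2018788; w3·w3 = 202·202 + 72·72 + 504·504 = 300004
λ ≈ 2018788/300004 = 6.7292

λ ≈ 6.7292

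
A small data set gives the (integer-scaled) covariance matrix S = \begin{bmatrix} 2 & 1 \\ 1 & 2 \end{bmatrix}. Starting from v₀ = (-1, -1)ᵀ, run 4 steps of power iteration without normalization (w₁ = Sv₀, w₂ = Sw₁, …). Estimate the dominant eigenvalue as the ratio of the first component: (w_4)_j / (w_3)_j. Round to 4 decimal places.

3.0000

w1 = Sv₀ = (2·(-1) + 1·(-1); 1·(-1) + 2·(-1)) = (-3, -3)
w2 = Sw1 = (2·(-3) + 1·(-3); 1·(-3) + 2·(-3)) = (-9, -9)
w3 = Sw2 = (-27, -27)
w4 = Sw3 = (-81, -81)
Ratio at component: -81 / -27 = 3.0000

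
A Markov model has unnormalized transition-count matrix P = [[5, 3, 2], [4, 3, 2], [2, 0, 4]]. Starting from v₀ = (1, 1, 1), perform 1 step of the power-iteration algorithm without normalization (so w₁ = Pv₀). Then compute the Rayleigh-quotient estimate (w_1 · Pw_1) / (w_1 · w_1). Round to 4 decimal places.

8.5945

w1 = Pv₀ = (5·1 + 3·1 + 2·1; 4·1 + 3·1 + 2·1; 2·1 + 0·1 + 4·1) = (10, 9, 6)
Pw1 = (89, 79, 44)
w1·Pw1 = 10·89 + 9·79 + 6·44 = 1865; w1·w1 = 10·10 + 9·9 + 6·6 = 217
λ ≈ 1865/217 = 8.5945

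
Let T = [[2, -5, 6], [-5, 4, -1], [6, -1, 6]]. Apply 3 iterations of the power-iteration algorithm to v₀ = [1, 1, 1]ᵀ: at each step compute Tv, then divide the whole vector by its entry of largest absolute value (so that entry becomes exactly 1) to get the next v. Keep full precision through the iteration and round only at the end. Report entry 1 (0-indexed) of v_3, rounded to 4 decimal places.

Tv0 = (3.00000, -2.00000, 11.00000); divide by 11.00000 → v1 = (0.27273, -0.18182, 1.00000)
Tv1 = (7.45455, -3.09091, 7.81818); divide by 7.81818 → v2 = (0.95349, -0.39535, 1.00000)
Tv2 = (9.88372, -7.34884, 12.11628); divide by 12.11628 → v3 = (0.81574, -0.60653, 1.00000)
Requested entry of v3: -632/1042 = -0.6065

-0.6065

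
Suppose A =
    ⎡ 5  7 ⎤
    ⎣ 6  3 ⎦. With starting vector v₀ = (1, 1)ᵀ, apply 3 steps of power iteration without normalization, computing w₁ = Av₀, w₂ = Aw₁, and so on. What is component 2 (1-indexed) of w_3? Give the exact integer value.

w1 = Av₀ = (12, 9)
w2 = Aw1 = (123, 99)
w3 = Aw2 = (1308, 1035)
The requested component of w3 is 1035.

1035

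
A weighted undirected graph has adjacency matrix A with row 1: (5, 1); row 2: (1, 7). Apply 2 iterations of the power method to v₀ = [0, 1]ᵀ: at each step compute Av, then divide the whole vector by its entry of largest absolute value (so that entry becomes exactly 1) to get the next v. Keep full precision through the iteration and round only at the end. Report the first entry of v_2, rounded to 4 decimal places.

Av0 = (1.00000, 7.00000); divide by 7.00000 → v1 = (0.14286, 1.00000)
Av1 = (1.71429, 7.14286); divide by 7.14286 → v2 = (0.24000, 1.00000)
Requested entry of v2: 12/50 = 0.2400

0.2400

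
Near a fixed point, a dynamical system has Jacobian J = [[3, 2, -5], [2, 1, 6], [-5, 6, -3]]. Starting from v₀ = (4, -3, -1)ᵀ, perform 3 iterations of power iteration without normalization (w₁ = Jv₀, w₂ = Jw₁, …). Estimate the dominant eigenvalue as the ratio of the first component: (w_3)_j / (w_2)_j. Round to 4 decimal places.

w1 = Jv₀ = (3·4 + 2·(-3) + (-5)·(-1); 2·4 + 1·(-3) + 6·(-1); (-5)·4 + 6·(-3) + (-3)·(-1)) = (11, -1, -35)
w2 = Jw1 = (3·11 + 2·(-1) + (-5)·(-35); 2·11 + 1·(-1) + 6·(-35); (-5)·11 + 6·(-1) + (-3)·(-35)) = (206, -189, 44)
w3 = Jw2 = (20, 487, -2296)
Ratio at component: 20 / 206 = 0.0971

λ ≈ 0.0971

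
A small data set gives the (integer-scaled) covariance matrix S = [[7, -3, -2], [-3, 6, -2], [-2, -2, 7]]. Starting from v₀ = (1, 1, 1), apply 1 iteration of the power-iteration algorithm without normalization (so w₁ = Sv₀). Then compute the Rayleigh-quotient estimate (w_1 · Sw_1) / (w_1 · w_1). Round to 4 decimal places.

w1 = Sv₀ = (2, 1, 3)
Sw1 = (5, -6, 15)
w1·Sw1 = 2·5 + 1·(-6) + 3·15 = 49; w1·w1 = 2·2 + 1·1 + 3·3 = 14
λ ≈ 49/14 = 3.5000

λ ≈ 3.5000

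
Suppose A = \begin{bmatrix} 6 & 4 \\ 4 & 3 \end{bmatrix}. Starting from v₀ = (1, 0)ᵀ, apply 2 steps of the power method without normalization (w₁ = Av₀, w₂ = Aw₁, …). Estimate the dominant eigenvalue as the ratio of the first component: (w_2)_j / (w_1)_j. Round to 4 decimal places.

w1 = Av₀ = (6, 4)
w2 = Aw1 = (52, 36)
Ratio at component: 52 / 6 = 8.6667

λ ≈ 8.6667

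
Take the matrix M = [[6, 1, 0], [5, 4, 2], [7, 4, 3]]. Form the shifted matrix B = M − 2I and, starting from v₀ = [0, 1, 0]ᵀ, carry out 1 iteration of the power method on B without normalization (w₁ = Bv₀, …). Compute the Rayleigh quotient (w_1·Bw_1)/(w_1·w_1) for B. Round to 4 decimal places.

μ ≈ 5.5238

B = M − 2I has rows (4, 1, 0); (5, 2, 2); (7, 4, 1)
w1 = Bv₀ = (4·0 + 1·1 + 0·0; 5·0 + 2·1 + 2·0; 7·0 + 4·1 + 1·0) = (1, 2, 4)
Bw1 = (6, 17, 19)
w1·Bw1 = 116; w1·w1 = 21; μ ≈ 116/21 = 5.5238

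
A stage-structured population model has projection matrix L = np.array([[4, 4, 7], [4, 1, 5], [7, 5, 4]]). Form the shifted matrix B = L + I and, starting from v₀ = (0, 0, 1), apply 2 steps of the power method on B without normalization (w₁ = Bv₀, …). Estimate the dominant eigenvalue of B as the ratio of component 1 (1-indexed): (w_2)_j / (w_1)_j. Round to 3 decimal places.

μ ≈ 12.857

B = L + I has rows (5, 4, 7); (4, 2, 5); (7, 5, 5)
w1 = Bv₀ = (5·0 + 4·0 + 7·1; 4·0 + 2·0 + 5·1; 7·0 + 5·0 + 5·1) = (7, 5, 5)
w2 = Bw1 = (5·7 + 4·5 + 7·5; 4·7 + 2·5 + 5·5; 7·7 + 5·5 + 5·5) = (90, 63, 99)
Ratio: 90/7 = 12.857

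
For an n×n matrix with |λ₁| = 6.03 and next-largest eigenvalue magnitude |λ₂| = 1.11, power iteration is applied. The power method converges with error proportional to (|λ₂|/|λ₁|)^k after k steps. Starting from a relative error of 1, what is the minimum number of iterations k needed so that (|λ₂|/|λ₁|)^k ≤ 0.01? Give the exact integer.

|λ₂/λ₁| = 1.11/6.03 = 0.18408
Need k ≥ ln(0.01) / ln(0.18408) = -4.6052 / -1.6924 ≈ 2.721
Smallest integer k satisfying the bound: 3

3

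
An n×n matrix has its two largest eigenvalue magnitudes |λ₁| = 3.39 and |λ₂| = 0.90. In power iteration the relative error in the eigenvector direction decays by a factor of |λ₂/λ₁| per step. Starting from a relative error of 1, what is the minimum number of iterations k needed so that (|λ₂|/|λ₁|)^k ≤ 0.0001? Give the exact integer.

7

|λ₂/λ₁| = 0.90/3.39 = 0.26549
Need k ≥ ln(0.0001) / ln(0.26549) = -9.2103 / -1.3262 ≈ 6.945
Smallest integer k satisfying the bound: 7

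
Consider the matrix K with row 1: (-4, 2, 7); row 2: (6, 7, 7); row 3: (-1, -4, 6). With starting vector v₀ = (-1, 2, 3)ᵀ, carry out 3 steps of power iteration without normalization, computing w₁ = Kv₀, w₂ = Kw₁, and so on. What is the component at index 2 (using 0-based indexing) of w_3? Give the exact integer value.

w1 = Kv₀ = ((-4)·(-1) + 2·2 + 7·3; 6·(-1) + 7·2 + 7·3; (-1)·(-1) + (-4)·2 + 6·3) = (29, 29, 11)
w2 = Kw1 = ((-4)·29 + 2·29 + 7·11; 6·29 + 7·29 + 7·11; (-1)·29 + (-4)·29 + 6·11) = (19, 454, -79)
w3 = Kw2 = (279, 2739, -2309)
The requested component of w3 is -2309.

-2309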